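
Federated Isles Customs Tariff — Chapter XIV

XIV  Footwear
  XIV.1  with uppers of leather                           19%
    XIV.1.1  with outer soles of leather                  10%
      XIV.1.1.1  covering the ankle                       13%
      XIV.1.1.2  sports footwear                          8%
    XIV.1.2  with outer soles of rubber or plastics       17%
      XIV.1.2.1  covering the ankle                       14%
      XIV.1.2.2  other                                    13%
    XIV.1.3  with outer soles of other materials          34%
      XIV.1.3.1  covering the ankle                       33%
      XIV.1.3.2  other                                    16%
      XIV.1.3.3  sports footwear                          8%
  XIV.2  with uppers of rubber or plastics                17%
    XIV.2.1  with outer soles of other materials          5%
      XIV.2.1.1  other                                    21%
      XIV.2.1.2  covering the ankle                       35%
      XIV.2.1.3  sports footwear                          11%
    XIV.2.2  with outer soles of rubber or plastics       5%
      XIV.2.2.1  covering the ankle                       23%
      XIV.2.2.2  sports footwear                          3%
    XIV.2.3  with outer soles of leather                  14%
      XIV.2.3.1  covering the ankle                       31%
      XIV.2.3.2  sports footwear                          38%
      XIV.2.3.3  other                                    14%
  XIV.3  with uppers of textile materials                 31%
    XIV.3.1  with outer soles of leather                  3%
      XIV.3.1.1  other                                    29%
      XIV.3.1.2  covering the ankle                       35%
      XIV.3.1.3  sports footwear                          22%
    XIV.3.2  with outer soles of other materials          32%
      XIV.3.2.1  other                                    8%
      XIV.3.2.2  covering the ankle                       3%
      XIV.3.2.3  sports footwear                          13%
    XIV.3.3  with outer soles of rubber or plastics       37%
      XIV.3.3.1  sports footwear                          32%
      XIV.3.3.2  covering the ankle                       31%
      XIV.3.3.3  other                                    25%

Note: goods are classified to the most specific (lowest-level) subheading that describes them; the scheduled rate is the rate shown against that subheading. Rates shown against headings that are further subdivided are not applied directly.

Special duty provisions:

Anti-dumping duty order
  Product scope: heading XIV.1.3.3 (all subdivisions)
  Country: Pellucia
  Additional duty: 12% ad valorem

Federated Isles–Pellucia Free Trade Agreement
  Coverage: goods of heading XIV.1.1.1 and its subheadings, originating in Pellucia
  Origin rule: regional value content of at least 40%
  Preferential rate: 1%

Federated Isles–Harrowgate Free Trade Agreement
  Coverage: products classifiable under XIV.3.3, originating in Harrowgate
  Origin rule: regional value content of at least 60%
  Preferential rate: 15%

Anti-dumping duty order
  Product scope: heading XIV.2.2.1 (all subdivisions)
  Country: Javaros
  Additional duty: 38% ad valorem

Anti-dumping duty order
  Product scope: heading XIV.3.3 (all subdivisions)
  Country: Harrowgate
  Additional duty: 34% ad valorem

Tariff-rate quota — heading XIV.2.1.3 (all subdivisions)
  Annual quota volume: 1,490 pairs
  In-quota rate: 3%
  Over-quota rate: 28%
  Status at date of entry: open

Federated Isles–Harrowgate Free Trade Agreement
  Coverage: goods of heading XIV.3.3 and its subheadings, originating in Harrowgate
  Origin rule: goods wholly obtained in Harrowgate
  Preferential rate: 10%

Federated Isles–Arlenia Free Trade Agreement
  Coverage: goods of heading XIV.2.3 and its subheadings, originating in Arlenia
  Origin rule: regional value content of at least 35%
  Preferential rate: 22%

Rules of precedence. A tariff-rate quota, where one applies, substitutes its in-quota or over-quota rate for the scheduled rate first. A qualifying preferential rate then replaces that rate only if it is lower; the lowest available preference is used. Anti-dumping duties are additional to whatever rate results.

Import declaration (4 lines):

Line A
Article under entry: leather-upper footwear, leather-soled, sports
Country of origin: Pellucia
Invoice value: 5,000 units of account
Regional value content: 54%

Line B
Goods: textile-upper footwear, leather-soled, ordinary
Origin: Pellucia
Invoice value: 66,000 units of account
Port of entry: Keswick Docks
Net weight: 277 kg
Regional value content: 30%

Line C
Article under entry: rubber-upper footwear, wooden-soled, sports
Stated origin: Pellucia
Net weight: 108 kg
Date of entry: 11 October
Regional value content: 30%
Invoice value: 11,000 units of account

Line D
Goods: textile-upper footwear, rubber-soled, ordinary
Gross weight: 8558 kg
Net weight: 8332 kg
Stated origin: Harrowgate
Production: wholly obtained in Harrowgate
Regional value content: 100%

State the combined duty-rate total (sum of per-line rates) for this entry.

84%

Line A: leather-upper → XIV.1; leather-soled → XIV.1.1; sports → XIV.1.1.2. Scheduled 8%. Pellucia agreement on XIV.1.1.1: XIV.1.1.2 not covered. → 8%.
Line B: textile-upper → XIV.3; leather-soled → XIV.3.1; ordinary → XIV.3.1.1. Scheduled 29%. Pellucia agreement on XIV.1.1.1: XIV.3.1.1 not covered. → 29%.
Line C: rubber-upper → XIV.2; wooden-soled → XIV.2.1; sports → XIV.2.1.3. Scheduled 11%. quota on XIV.2.1.3 open → in-quota 3%; Pellucia agreement on XIV.1.1.1: XIV.2.1.3 not covered. → 3%.
Line D: textile-upper → XIV.3; rubber-soled → XIV.3.3; ordinary → XIV.3.3.3. Scheduled 25%. Harrowgate agreement on XIV.3.3: RVC ≥ 60% → 15% available; Harrowgate agreement on XIV.3.3: wholly obtained → 10% available; preferential 10%; anti-dumping (Harrowgate, XIV.3.3): +34%; total 10% + 34% = 44%. → 44%.
Sum: 8% + 29% + 3% + 44% = 84%.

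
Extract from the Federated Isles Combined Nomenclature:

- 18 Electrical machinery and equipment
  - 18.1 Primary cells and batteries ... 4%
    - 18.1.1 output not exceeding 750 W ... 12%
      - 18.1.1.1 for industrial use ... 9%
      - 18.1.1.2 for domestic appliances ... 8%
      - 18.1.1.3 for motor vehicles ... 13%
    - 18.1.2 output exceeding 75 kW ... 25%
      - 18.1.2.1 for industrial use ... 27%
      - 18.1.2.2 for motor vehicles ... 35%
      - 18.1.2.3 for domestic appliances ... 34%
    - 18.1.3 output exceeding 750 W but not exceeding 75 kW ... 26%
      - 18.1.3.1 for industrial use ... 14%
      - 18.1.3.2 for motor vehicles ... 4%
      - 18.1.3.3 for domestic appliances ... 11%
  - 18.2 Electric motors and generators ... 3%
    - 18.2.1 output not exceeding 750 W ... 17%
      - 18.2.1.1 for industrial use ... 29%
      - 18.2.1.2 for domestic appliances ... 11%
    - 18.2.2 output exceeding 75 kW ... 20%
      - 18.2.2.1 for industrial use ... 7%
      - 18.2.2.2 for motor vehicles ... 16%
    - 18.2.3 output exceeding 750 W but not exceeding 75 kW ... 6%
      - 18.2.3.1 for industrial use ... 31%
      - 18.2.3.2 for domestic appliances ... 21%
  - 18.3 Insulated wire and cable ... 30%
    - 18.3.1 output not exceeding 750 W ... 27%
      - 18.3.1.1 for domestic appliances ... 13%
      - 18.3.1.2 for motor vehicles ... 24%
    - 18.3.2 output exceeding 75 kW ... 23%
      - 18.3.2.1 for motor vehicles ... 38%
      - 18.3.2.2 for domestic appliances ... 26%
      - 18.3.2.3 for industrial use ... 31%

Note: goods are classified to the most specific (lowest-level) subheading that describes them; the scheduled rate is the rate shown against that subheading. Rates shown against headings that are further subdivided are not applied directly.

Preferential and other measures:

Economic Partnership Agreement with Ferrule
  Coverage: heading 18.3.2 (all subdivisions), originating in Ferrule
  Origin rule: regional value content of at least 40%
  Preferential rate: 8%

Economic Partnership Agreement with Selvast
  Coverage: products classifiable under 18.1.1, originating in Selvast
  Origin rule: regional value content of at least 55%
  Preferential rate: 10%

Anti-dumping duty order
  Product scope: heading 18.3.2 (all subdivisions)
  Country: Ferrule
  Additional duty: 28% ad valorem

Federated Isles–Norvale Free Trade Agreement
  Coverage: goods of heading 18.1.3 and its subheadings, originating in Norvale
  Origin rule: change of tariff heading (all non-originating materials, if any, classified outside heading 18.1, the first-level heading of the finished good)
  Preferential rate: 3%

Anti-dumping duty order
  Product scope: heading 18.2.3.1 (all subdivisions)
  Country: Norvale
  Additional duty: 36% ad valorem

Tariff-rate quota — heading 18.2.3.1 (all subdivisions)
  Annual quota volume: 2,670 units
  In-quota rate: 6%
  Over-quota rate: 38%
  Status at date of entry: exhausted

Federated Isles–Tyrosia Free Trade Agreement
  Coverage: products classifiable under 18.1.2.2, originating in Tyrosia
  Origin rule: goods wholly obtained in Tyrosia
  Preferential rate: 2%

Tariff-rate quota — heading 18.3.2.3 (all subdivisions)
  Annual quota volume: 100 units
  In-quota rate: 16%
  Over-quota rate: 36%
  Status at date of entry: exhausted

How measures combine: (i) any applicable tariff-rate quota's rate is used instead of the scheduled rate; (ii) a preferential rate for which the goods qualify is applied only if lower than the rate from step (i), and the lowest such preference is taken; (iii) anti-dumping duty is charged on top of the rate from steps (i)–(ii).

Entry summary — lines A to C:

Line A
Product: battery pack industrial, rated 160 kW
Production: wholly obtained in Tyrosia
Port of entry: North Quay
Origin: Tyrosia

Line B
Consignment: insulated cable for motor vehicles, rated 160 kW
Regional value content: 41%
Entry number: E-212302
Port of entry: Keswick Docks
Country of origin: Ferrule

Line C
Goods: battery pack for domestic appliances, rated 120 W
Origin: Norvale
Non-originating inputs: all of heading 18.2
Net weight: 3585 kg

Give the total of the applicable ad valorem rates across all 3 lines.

71%

Line A: battery pack → 18.1; rated 160 kW → 18.1.2; industrial → 18.1.2.1. Scheduled 27%. Tyrosia agreement on 18.1.2.2: 18.1.2.1 not covered. → 27%.
Line B: insulated cable → 18.3; rated 160 kW → 18.3.2; for motor vehicles → 18.3.2.1. Scheduled 38%. Ferrule agreement on 18.3.2: RVC ≥ 40% → 8% available; preferential 8%; anti-dumping (Ferrule, 18.3.2): +28%; total 8% + 28% = 36%. → 36%.
Line C: battery pack → 18.1; rated 120 W → 18.1.1; for domestic appliances → 18.1.1.2. Scheduled 8%. Norvale agreement on 18.1.3: 18.1.1.2 not covered. → 8%.
Sum: 27% + 36% + 8% = 71%.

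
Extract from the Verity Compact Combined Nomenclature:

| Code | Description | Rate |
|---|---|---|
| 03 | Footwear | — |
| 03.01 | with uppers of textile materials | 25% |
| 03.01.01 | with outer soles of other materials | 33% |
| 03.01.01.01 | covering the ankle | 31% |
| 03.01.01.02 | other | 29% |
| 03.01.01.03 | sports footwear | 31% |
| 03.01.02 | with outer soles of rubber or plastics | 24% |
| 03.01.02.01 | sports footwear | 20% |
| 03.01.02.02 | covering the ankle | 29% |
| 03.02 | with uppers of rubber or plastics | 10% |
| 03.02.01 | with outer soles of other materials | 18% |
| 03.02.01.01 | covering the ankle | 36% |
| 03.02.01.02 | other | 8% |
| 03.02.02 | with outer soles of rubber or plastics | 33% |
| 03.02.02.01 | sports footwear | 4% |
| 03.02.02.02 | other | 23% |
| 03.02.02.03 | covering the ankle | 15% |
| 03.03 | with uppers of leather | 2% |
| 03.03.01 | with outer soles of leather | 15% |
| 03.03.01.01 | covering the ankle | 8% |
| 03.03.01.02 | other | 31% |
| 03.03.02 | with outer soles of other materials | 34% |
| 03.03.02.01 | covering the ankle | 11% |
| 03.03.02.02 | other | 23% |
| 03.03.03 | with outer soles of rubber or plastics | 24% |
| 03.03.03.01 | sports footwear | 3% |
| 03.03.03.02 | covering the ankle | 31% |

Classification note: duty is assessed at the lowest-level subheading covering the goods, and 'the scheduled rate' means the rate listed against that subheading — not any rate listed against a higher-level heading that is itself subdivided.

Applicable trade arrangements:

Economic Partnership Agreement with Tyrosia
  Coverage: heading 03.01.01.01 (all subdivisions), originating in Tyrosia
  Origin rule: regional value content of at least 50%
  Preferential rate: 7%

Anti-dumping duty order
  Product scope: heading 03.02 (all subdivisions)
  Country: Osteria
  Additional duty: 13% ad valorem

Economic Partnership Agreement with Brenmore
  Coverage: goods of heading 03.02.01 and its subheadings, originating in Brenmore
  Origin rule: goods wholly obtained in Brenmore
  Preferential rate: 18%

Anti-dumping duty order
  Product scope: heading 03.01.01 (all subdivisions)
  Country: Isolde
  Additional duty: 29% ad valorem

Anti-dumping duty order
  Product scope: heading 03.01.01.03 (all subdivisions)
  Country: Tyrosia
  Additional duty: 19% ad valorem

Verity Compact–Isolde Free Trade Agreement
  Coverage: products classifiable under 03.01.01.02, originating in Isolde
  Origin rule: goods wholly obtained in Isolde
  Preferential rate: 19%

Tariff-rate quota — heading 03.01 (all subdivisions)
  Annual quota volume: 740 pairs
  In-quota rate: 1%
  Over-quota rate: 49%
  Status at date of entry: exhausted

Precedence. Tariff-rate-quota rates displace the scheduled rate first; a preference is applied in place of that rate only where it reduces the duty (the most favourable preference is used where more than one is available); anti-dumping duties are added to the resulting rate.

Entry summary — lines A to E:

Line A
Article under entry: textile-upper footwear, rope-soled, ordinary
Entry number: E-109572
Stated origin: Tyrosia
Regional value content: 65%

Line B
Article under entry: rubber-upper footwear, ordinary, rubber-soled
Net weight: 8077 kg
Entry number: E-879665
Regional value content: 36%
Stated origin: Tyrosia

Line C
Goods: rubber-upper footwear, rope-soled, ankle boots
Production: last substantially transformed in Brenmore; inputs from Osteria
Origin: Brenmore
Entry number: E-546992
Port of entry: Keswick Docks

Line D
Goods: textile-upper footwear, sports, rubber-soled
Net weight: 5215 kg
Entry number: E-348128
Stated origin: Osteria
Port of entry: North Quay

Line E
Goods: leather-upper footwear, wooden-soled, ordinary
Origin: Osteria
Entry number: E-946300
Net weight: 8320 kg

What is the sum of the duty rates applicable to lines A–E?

Line A: textile-upper → 03.01; rope-soled → 03.01.01; ordinary → 03.01.01.02. Scheduled 29%. quota on 03.01 exhausted → over-quota 49%; Tyrosia agreement on 03.01.01.01: 03.01.01.02 not covered. → 49%.
Line B: rubber-upper → 03.02; rubber-soled → 03.02.02; ordinary → 03.02.02.02. Scheduled 23%. Tyrosia agreement on 03.01.01.01: 03.02.02.02 not covered. → 23%.
Line C: rubber-upper → 03.02; rope-soled → 03.02.01; ankle boots → 03.02.01.01. Scheduled 36%. Brenmore agreement on 03.02.01: not wholly obtained. → 36%.
Line D: textile-upper → 03.01; rubber-soled → 03.01.02; sports → 03.01.02.01. Scheduled 20%. quota on 03.01 exhausted → over-quota 49%. → 49%.
Line E: leather-upper → 03.03; wooden-soled → 03.03.02; ordinary → 03.03.02.02. Scheduled 23%. No special measure applies. → 23%.
Sum: 49% + 23% + 36% + 49% + 23% = 180%.

180%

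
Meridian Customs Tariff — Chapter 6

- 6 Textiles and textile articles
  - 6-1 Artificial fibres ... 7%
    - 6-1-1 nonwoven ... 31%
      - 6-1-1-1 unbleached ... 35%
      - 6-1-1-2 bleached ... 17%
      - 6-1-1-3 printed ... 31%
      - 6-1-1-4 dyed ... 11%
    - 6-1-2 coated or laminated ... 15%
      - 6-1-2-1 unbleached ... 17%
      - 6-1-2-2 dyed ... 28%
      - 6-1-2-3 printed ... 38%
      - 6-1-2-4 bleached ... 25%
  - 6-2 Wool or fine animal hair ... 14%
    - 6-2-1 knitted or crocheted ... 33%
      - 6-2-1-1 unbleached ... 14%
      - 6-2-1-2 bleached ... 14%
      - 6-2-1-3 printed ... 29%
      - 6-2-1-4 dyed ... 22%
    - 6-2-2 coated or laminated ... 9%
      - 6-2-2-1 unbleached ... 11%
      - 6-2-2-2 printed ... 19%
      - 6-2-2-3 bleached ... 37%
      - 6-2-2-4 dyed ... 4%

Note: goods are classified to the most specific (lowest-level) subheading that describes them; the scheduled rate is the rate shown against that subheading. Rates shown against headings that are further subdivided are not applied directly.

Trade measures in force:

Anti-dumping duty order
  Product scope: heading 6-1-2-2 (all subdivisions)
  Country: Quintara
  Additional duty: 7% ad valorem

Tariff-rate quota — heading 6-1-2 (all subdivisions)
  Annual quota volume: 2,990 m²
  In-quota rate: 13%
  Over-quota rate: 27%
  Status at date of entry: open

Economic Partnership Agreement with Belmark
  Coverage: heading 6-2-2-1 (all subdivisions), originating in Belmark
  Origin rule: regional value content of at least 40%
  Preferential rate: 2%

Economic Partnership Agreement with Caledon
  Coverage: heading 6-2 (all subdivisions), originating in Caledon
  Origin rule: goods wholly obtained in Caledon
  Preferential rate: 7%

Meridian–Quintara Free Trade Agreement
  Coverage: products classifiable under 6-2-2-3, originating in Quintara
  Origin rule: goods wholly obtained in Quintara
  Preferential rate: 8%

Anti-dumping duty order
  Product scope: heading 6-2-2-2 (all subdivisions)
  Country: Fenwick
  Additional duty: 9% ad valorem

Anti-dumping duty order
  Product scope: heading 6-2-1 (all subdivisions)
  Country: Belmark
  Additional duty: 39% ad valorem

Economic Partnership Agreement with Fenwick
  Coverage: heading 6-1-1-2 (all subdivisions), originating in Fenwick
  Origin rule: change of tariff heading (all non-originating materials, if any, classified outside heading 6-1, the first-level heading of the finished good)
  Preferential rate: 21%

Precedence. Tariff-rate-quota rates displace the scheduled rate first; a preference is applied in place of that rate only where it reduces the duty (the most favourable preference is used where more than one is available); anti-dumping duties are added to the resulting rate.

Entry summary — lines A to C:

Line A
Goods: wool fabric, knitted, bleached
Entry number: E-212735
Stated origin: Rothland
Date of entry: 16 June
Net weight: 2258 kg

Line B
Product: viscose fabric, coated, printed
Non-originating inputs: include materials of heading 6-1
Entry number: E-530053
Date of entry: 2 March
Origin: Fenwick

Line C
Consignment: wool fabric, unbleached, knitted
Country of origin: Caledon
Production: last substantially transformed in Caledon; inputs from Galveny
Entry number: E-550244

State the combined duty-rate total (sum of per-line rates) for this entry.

41%

Line A: wool → 6-2; knitted → 6-2-1; bleached → 6-2-1-2. Scheduled 14%. No special measure applies. → 14%.
Line B: viscose → 6-1; coated → 6-1-2; printed → 6-1-2-3. Scheduled 38%. quota on 6-1-2 open → in-quota 13%; Fenwick agreement on 6-1-1-2: 6-1-2-3 not covered. → 13%.
Line C: wool → 6-2; knitted → 6-2-1; unbleached → 6-2-1-1. Scheduled 14%. Caledon agreement on 6-2: not wholly obtained. → 14%.
Sum: 14% + 13% + 14% = 41%.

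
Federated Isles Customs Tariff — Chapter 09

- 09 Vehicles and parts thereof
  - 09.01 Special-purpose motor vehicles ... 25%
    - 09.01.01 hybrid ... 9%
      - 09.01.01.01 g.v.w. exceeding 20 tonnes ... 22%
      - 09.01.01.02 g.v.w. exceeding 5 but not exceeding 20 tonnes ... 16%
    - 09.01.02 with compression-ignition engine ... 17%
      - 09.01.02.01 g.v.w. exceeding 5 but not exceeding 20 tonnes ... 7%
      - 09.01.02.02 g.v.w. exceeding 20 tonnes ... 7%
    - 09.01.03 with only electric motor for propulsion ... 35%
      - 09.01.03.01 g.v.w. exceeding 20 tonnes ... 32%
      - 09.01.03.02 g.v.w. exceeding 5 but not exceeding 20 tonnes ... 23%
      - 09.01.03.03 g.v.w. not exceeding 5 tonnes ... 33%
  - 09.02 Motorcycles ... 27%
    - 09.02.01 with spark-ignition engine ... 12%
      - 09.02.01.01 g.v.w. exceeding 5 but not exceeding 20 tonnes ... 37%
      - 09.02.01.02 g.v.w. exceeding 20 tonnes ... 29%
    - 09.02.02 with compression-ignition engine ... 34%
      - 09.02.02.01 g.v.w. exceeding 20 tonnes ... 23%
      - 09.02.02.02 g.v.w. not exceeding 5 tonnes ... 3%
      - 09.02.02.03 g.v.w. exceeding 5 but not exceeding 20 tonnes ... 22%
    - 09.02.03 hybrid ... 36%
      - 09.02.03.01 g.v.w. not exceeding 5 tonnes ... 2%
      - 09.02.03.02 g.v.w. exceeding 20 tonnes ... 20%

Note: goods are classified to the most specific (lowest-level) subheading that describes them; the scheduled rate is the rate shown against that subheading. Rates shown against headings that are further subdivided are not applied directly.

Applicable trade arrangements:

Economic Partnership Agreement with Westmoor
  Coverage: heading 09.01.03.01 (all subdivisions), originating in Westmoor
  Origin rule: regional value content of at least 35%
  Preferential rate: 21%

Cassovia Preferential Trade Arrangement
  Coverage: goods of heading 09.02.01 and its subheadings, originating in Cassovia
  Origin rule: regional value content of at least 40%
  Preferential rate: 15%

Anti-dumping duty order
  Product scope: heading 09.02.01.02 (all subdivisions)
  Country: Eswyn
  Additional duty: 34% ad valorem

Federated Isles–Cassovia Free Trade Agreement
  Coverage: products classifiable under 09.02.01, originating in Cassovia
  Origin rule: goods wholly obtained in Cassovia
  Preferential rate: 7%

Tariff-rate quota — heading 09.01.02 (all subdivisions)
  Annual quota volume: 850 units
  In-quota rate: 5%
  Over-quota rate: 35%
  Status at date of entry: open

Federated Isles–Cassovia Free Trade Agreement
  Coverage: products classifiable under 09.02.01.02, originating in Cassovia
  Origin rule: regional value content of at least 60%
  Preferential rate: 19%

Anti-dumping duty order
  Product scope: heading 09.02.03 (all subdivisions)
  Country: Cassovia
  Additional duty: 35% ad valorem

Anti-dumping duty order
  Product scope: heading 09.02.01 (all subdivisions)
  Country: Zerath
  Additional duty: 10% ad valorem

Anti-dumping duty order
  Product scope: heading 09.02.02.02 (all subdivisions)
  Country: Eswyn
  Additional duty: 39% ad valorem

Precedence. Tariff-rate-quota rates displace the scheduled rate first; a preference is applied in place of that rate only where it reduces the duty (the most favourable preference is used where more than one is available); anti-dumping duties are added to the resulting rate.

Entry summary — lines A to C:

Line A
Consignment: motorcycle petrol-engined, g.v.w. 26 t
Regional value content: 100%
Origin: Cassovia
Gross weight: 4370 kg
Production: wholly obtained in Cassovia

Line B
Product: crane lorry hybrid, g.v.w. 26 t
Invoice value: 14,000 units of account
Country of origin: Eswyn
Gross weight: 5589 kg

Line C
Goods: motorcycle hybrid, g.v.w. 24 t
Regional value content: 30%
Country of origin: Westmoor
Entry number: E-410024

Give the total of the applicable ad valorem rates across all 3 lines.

Line A: motorcycle → 09.02; petrol-engined → 09.02.01; g.v.w. 26 t → 09.02.01.02. Scheduled 29%. Cassovia agreement on 09.02.01: RVC ≥ 40% → 15% available; Cassovia agreement on 09.02.01: wholly obtained → 7% available; Cassovia agreement on 09.02.01.02: RVC ≥ 60% → 19% available; preferential 7%. → 7%.
Line B: crane lorry → 09.01; hybrid → 09.01.01; g.v.w. 26 t → 09.01.01.01. Scheduled 22%. No special measure applies. → 22%.
Line C: motorcycle → 09.02; hybrid → 09.02.03; g.v.w. 24 t → 09.02.03.02. Scheduled 20%. Westmoor agreement on 09.01.03.01: 09.02.03.02 not covered. → 20%.
Sum: 7% + 22% + 20% = 49%.

49%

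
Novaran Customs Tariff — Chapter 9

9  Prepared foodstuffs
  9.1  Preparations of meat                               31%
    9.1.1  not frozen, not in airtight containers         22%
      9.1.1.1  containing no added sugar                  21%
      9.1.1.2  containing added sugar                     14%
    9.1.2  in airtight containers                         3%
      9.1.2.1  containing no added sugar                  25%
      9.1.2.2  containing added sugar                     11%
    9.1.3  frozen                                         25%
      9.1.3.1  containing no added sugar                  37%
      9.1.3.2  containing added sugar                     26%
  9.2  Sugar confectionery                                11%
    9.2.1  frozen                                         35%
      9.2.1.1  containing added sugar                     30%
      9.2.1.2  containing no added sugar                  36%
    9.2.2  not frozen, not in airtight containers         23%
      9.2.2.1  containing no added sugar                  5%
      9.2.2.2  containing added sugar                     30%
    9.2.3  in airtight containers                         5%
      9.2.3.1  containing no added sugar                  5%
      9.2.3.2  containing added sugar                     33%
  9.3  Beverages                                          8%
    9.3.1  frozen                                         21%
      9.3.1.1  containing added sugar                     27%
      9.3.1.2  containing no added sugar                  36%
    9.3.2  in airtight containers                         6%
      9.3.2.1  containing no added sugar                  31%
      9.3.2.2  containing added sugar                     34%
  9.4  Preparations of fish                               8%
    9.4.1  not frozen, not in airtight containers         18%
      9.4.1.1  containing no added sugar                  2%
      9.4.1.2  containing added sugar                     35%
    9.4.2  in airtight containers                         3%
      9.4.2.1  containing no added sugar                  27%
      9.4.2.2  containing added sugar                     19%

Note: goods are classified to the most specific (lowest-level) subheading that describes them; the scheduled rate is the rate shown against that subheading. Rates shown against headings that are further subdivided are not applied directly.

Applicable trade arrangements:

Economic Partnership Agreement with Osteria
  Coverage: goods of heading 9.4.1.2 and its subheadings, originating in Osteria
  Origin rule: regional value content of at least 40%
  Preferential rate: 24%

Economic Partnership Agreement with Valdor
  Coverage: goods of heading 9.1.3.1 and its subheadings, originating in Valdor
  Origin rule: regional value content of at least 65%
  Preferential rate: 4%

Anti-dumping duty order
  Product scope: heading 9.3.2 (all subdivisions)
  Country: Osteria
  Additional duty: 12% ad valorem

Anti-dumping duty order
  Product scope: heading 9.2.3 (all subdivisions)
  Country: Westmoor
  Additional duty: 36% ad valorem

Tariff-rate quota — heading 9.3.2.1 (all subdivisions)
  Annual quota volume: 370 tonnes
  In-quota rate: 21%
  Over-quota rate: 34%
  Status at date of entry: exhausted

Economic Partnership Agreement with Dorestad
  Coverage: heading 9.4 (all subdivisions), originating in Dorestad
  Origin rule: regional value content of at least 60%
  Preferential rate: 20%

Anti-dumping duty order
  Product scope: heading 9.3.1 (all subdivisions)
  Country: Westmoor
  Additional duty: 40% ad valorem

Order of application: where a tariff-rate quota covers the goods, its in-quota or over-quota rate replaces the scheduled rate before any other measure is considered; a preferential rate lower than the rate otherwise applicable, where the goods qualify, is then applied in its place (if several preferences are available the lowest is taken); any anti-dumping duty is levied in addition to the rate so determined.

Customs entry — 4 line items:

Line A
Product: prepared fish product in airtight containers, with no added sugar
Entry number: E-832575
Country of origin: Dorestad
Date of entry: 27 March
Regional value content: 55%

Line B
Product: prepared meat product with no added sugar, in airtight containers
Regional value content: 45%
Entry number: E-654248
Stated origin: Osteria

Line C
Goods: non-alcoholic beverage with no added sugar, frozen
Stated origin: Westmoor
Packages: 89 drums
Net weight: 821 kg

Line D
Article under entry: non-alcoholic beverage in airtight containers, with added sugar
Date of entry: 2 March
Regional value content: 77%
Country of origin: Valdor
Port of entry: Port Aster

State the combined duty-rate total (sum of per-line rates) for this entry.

Line A: prepared fish product → 9.4; in airtight containers → 9.4.2; with no added sugar → 9.4.2.1. Scheduled 27%. Dorestad agreement on 9.4: RVC < 60%. → 27%.
Line B: prepared meat product → 9.1; in airtight containers → 9.1.2; with no added sugar → 9.1.2.1. Scheduled 25%. Osteria agreement on 9.4.1.2: 9.1.2.1 not covered. → 25%.
Line C: non-alcoholic beverage → 9.3; frozen → 9.3.1; with no added sugar → 9.3.1.2. Scheduled 36%. anti-dumping (Westmoor, 9.3.1): +40%; total 36% + 40% = 76%. → 76%.
Line D: non-alcoholic beverage → 9.3; in airtight containers → 9.3.2; with added sugar → 9.3.2.2. Scheduled 34%. Valdor agreement on 9.1.3.1: 9.3.2.2 not covered. → 34%.
Sum: 27% + 25% + 76% + 34% = 162%.

162%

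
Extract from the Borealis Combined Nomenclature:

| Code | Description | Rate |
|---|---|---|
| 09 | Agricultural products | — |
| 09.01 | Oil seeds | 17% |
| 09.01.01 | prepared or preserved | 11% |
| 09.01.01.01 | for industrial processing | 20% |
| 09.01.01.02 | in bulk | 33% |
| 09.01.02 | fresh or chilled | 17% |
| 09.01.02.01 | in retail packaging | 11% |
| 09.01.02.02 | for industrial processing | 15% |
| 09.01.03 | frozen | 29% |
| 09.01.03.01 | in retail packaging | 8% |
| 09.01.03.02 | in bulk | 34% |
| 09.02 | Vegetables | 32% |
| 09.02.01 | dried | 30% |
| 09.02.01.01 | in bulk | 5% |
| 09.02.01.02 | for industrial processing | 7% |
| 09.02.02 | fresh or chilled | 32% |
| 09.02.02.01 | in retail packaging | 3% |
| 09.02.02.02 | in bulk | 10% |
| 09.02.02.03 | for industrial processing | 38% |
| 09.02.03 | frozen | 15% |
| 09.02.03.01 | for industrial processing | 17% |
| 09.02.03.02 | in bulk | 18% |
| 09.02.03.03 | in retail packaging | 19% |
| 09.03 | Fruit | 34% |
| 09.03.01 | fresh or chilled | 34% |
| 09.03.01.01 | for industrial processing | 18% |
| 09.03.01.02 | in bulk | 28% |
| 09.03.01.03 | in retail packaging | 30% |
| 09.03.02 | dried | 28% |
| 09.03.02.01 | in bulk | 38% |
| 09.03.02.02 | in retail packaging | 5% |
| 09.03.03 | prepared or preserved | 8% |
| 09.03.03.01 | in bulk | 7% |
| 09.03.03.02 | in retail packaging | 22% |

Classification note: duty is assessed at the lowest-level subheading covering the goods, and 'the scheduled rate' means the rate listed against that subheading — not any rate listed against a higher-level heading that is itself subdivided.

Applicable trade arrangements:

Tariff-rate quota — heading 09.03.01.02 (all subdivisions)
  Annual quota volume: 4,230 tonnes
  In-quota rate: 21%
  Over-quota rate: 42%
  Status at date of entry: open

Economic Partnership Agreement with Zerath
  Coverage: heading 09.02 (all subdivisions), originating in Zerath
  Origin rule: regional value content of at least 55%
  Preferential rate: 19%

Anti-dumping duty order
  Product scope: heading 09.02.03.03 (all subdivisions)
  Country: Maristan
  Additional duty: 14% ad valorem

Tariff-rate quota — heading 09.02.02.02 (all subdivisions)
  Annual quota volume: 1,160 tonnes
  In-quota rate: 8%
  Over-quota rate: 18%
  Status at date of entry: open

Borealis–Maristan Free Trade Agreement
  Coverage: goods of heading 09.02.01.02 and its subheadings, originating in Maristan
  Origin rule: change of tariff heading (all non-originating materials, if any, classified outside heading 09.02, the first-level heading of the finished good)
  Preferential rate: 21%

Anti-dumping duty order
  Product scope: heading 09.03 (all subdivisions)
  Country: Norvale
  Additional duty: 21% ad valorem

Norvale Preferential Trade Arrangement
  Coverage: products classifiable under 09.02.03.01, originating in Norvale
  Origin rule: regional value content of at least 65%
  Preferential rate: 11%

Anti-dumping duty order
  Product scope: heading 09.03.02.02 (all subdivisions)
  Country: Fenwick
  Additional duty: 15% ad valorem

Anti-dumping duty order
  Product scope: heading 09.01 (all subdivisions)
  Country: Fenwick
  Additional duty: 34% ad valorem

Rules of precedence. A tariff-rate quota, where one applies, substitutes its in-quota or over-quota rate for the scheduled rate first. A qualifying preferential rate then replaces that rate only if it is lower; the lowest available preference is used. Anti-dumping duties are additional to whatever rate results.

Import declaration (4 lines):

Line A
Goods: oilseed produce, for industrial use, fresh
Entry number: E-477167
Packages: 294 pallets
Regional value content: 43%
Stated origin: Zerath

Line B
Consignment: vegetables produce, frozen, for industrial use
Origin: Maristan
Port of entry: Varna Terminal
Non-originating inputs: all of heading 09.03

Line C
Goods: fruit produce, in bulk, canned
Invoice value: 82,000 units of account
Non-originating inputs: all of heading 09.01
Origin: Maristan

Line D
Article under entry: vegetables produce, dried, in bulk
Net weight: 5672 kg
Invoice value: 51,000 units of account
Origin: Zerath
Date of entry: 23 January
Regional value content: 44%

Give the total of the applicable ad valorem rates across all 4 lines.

Line A: oilseed → 09.01; fresh → 09.01.02; for industrial use → 09.01.02.02. Scheduled 15%. Zerath agreement on 09.02: 09.01.02.02 not covered. → 15%.
Line B: vegetables → 09.02; frozen → 09.02.03; for industrial use → 09.02.03.01. Scheduled 17%. Maristan agreement on 09.02.01.02: 09.02.03.01 not covered. → 17%.
Line C: fruit → 09.03; canned → 09.03.03; in bulk → 09.03.03.01. Scheduled 7%. Maristan agreement on 09.02.01.02: 09.03.03.01 not covered. → 7%.
Line D: vegetables → 09.02; dried → 09.02.01; in bulk → 09.02.01.01. Scheduled 5%. Zerath agreement on 09.02: RVC < 55%. → 5%.
Sum: 15% + 17% + 7% + 5% = 44%.

44%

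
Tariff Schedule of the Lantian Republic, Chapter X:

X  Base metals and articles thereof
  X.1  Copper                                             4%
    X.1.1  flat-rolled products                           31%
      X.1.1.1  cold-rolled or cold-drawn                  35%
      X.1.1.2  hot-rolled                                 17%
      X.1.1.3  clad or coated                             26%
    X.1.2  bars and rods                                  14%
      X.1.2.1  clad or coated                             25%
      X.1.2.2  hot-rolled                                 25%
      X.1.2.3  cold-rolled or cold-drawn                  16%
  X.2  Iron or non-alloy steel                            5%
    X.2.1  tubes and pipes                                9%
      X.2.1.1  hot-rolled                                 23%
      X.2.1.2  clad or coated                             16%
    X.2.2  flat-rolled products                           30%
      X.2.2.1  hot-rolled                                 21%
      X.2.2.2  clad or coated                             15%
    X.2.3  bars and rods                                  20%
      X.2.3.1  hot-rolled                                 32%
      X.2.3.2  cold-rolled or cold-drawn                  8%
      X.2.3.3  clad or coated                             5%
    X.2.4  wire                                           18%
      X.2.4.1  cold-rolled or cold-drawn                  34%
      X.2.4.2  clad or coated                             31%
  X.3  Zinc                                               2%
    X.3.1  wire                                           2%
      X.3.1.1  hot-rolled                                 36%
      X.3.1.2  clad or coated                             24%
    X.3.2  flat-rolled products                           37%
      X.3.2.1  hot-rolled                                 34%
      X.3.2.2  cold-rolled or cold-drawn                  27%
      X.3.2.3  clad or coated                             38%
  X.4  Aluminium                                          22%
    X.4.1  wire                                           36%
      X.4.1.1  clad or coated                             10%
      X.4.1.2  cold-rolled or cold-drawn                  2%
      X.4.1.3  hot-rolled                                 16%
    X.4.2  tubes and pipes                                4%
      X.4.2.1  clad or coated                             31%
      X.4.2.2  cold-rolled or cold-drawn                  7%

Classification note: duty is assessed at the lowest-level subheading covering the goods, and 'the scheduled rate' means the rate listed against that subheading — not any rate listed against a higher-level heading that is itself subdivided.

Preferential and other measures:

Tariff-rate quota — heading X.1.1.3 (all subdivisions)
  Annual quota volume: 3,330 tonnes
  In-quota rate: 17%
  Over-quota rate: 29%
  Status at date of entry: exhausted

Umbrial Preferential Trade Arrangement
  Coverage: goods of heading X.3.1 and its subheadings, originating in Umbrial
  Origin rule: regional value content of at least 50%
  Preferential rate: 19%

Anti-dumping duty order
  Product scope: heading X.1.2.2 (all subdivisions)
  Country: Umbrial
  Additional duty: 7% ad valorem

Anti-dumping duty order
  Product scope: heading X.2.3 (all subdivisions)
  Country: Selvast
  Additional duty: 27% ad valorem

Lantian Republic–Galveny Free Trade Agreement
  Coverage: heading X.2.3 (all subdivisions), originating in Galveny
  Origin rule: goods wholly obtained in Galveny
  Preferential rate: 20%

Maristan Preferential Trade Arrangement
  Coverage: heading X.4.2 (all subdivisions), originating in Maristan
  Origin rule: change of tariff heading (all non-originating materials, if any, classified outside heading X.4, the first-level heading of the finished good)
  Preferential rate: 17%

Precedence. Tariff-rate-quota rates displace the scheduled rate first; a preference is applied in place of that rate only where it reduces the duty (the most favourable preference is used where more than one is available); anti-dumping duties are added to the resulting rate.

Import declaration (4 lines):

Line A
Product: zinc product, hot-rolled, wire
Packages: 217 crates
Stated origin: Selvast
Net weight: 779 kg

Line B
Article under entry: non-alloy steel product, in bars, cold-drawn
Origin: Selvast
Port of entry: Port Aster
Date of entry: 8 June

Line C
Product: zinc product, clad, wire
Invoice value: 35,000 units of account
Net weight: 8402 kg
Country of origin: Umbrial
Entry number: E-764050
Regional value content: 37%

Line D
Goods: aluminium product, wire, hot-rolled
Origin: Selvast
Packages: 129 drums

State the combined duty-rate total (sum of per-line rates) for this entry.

111%

Line A: zinc → X.3; wire → X.3.1; hot-rolled → X.3.1.1. Scheduled 36%. No special measure applies. → 36%.
Line B: non-alloy steel → X.2; in bars → X.2.3; cold-drawn → X.2.3.2. Scheduled 8%. anti-dumping (Selvast, X.2.3): +27%; total 8% + 27% = 35%. → 35%.
Line C: zinc → X.3; wire → X.3.1; clad → X.3.1.2. Scheduled 24%. Umbrial agreement on X.3.1: RVC < 50%. → 24%.
Line D: aluminium → X.4; wire → X.4.1; hot-rolled → X.4.1.3. Scheduled 16%. No special measure applies. → 16%.
Sum: 36% + 35% + 24% + 16% = 111%.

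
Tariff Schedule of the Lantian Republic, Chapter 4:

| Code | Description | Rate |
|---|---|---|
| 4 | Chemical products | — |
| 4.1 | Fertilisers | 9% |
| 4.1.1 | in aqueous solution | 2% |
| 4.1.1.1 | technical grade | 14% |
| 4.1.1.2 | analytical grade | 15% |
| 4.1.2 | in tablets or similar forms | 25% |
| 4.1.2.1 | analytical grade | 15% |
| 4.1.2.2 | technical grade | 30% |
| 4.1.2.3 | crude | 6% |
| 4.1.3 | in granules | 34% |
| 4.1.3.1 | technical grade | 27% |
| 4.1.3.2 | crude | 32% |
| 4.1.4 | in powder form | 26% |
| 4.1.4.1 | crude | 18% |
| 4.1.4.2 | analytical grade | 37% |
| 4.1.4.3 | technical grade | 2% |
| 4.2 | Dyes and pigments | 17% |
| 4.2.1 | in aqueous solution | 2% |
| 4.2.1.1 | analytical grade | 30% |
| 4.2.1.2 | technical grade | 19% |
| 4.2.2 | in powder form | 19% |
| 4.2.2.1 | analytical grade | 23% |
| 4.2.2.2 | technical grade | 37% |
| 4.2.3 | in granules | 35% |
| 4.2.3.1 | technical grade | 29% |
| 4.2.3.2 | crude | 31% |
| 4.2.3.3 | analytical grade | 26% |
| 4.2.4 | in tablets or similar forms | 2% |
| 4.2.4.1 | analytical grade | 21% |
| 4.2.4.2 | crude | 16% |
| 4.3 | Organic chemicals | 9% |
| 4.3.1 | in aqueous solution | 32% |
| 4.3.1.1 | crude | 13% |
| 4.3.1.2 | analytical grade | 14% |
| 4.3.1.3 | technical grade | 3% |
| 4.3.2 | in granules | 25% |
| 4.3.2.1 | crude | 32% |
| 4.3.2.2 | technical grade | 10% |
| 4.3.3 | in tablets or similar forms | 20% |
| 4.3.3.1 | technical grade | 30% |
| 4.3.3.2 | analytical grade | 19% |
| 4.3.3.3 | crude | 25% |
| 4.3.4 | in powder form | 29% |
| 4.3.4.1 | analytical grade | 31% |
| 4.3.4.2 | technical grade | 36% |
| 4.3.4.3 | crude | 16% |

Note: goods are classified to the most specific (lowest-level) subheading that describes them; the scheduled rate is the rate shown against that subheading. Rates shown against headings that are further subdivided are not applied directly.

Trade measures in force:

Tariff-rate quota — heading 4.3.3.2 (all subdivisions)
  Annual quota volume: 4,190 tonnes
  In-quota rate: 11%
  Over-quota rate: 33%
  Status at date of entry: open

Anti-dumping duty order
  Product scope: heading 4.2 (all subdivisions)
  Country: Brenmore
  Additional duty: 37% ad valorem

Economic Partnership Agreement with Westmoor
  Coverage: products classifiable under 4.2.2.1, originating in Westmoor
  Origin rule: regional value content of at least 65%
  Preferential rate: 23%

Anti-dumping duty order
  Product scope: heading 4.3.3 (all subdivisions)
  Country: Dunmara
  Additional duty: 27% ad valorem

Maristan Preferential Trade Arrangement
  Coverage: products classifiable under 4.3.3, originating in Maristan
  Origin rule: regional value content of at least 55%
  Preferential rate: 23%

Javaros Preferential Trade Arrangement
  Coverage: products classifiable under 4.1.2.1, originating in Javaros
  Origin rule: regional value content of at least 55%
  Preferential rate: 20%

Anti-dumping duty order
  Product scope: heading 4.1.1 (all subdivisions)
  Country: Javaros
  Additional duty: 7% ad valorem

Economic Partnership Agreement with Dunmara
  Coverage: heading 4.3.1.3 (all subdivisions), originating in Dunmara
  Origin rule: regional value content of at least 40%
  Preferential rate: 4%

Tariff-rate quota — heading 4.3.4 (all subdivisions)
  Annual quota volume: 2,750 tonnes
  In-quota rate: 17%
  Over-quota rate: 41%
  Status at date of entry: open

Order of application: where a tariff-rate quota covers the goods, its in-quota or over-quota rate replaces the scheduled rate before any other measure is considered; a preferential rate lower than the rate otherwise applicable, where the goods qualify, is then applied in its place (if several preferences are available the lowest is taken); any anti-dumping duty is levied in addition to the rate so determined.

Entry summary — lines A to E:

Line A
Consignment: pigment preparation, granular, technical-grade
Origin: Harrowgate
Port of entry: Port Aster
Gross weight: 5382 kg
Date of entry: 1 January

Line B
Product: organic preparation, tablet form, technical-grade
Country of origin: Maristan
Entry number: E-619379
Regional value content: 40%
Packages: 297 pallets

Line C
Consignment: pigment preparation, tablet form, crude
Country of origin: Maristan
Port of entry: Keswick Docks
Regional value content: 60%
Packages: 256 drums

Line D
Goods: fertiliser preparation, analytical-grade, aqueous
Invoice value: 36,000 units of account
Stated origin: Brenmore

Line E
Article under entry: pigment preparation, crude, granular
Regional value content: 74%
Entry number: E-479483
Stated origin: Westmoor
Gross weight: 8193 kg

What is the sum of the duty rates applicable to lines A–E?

Line A: pigment → 4.2; granular → 4.2.3; technical-grade → 4.2.3.1. Scheduled 29%. No special measure applies. → 29%.
Line B: organic → 4.3; tablet form → 4.3.3; technical-grade → 4.3.3.1. Scheduled 30%. Maristan agreement on 4.3.3: RVC < 55%. → 30%.
Line C: pigment → 4.2; tablet form → 4.2.4; crude → 4.2.4.2. Scheduled 16%. Maristan agreement on 4.3.3: 4.2.4.2 not covered. → 16%.
Line D: fertiliser → 4.1; aqueous → 4.1.1; analytical-grade → 4.1.1.2. Scheduled 15%. No special measure applies. → 15%.
Line E: pigment → 4.2; granular → 4.2.3; crude → 4.2.3.2. Scheduled 31%. Westmoor agreement on 4.2.2.1: 4.2.3.2 not covered. → 31%.
Sum: 29% + 30% + 16% + 15% + 31% = 121%.

121%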